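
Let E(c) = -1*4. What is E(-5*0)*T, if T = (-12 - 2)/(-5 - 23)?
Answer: -2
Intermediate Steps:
E(c) = -4
T = ½ (T = -14/(-28) = -14*(-1/28) = ½ ≈ 0.50000)
E(-5*0)*T = -4*½ = -2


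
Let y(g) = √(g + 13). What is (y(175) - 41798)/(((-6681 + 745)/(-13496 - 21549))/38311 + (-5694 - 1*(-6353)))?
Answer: -8016910110430/126397047663 + 383602570*√47/126397047663 ≈ -63.406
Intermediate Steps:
y(g) = √(13 + g)
(y(175) - 41798)/(((-6681 + 745)/(-13496 - 21549))/38311 + (-5694 - 1*(-6353))) = (√(13 + 175) - 41798)/(((-6681 + 745)/(-13496 - 21549))/38311 + (-5694 - 1*(-6353))) = (√188 - 41798)/(-5936/(-35045)*(1/38311) + (-5694 + 6353)) = (2*√47 - 41798)/(-5936*(-1/35045)*(1/38311) + 659) = (-41798 + 2*√47)/((5936/35045)*(1/38311) + 659) = (-41798 + 2*√47)/(848/191801285 + 659) = (-41798 + 2*√47)/(126397047663/191801285) = (-41798 + 2*√47)*(191801285/126397047663) = -8016910110430/126397047663 + 383602570*√47/126397047663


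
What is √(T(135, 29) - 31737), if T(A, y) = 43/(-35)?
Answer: I*√38879330/35 ≈ 178.15*I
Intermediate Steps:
T(A, y) = -43/35 (T(A, y) = 43*(-1/35) = -43/35)
√(T(135, 29) - 31737) = √(-43/35 - 31737) = √(-1110838/35) = I*√38879330/35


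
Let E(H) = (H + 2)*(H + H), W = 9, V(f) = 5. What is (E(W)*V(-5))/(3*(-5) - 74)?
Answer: -990/89 ≈ -11.124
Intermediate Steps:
E(H) = 2*H*(2 + H) (E(H) = (2 + H)*(2*H) = 2*H*(2 + H))
(E(W)*V(-5))/(3*(-5) - 74) = ((2*9*(2 + 9))*5)/(3*(-5) - 74) = ((2*9*11)*5)/(-15 - 74) = (198*5)/(-89) = 990*(-1/89) = -990/89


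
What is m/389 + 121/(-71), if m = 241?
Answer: -29958/27619 ≈ -1.0847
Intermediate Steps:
m/389 + 121/(-71) = 241/389 + 121/(-71) = 241*(1/389) + 121*(-1/71) = 241/389 - 121/71 = -29958/27619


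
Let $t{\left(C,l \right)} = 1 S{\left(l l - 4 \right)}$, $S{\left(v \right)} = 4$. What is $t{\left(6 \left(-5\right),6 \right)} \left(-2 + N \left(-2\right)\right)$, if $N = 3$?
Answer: $-32$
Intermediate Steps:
$t{\left(C,l \right)} = 4$ ($t{\left(C,l \right)} = 1 \cdot 4 = 4$)
$t{\left(6 \left(-5\right),6 \right)} \left(-2 + N \left(-2\right)\right) = 4 \left(-2 + 3 \left(-2\right)\right) = 4 \left(-2 - 6\right) = 4 \left(-8\right) = -32$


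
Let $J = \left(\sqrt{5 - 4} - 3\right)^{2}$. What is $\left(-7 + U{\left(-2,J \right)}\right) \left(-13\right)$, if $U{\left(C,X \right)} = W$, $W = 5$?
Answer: $26$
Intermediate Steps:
$J = 4$ ($J = \left(\sqrt{1} - 3\right)^{2} = \left(1 - 3\right)^{2} = \left(-2\right)^{2} = 4$)
$U{\left(C,X \right)} = 5$
$\left(-7 + U{\left(-2,J \right)}\right) \left(-13\right) = \left(-7 + 5\right) \left(-13\right) = \left(-2\right) \left(-13\right) = 26$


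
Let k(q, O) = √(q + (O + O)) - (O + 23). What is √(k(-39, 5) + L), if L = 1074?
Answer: √(1046 + I*√29) ≈ 32.342 + 0.08325*I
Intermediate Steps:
k(q, O) = -23 + √(q + 2*O) - O (k(q, O) = √(q + 2*O) - (23 + O) = √(q + 2*O) + (-23 - O) = -23 + √(q + 2*O) - O)
√(k(-39, 5) + L) = √((-23 + √(-39 + 2*5) - 1*5) + 1074) = √((-23 + √(-39 + 10) - 5) + 1074) = √((-23 + √(-29) - 5) + 1074) = √((-23 + I*√29 - 5) + 1074) = √((-28 + I*√29) + 1074) = √(1046 + I*√29)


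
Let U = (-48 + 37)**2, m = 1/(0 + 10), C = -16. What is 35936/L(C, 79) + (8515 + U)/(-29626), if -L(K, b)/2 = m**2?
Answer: -26616002718/14813 ≈ -1.7968e+6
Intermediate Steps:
m = 1/10 ≈ 0.10000
L(K, b) = -1/50 (L(K, b) = -2*(1/10)**2 = -2*1/100 = -1/50)
U = 121 (U = (-11)**2 = 121)
35936/L(C, 79) + (8515 + U)/(-29626) = 35936/(-1/50) + (8515 + 121)/(-29626) = 35936*(-50) + 8636*(-1/29626) = -1796800 - 4318/14813 = -26616002718/14813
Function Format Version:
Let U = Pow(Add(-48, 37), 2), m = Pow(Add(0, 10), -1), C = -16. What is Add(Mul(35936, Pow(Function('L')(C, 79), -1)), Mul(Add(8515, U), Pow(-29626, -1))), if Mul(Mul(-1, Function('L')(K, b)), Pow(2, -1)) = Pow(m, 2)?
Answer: Rational(-26616002718, 14813) ≈ -1.7968e+6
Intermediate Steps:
m = Rational(1, 10) (m = Pow(10, -1) = Rational(1, 10) ≈ 0.10000)
Function('L')(K, b) = Rational(-1, 50) (Function('L')(K, b) = Mul(-2, Pow(Rational(1, 10), 2)) = Mul(-2, Rational(1, 100)) = Rational(-1, 50))
U = 121 (U = Pow(-11, 2) = 121)
Add(Mul(35936, Pow(Function('L')(C, 79), -1)), Mul(Add(8515, U), Pow(-29626, -1))) = Add(Mul(35936, Pow(Rational(-1, 50), -1)), Mul(Add(8515, 121), Pow(-29626, -1))) = Add(Mul(35936, -50), Mul(8636, Rational(-1, 29626))) = Add(-1796800, Rational(-4318, 14813)) = Rational(-26616002718, 14813)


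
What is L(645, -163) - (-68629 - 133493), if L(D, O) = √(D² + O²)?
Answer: 202122 + √442594 ≈ 2.0279e+5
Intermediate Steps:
L(645, -163) - (-68629 - 133493) = √(645² + (-163)²) - (-68629 - 133493) = √(416025 + 26569) - 1*(-202122) = √442594 + 202122 = 202122 + √442594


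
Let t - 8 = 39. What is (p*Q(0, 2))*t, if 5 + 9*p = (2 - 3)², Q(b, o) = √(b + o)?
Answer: -188*√2/9 ≈ -29.541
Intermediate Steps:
t = 47 (t = 8 + 39 = 47)
p = -4/9 (p = -5/9 + (2 - 3)²/9 = -5/9 + (⅑)*(-1)² = -5/9 + (⅑)*1 = -5/9 + ⅑ = -4/9 ≈ -0.44444)
(p*Q(0, 2))*t = -4*√(0 + 2)/9*47 = -4*√2/9*47 = -188*√2/9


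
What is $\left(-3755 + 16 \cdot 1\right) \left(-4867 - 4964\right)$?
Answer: $36758109$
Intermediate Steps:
$\left(-3755 + 16 \cdot 1\right) \left(-4867 - 4964\right) = \left(-3755 + 16\right) \left(-9831\right) = \left(-3739\right) \left(-9831\right) = 36758109$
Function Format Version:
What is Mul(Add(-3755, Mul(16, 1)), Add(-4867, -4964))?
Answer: 36758109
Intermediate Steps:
Mul(Add(-3755, Mul(16, 1)), Add(-4867, -4964)) = Mul(Add(-3755, 16), -9831) = Mul(-3739, -9831) = 36758109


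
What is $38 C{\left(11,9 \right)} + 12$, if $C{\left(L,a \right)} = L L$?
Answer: $4610$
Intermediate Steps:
$C{\left(L,a \right)} = L^{2}$
$38 C{\left(11,9 \right)} + 12 = 38 \cdot 11^{2} + 12 = 38 \cdot 121 + 12 = 4598 + 12 = 4610$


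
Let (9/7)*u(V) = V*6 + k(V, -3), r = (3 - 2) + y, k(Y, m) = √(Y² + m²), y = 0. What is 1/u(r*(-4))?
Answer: -9/133 ≈ -0.067669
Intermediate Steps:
r = 1 (r = (3 - 2) + 0 = 1 + 0 = 1)
u(V) = 7*√(9 + V²)/9 + 14*V/3 (u(V) = 7*(V*6 + √(V² + (-3)²))/9 = 7*(6*V + √(V² + 9))/9 = 7*(6*V + √(9 + V²))/9 = 7*(√(9 + V²) + 6*V)/9 = 7*√(9 + V²)/9 + 14*V/3)
1/u(r*(-4)) = 1/(7*√(9 + (1*(-4))²)/9 + 14*(1*(-4))/3) = 1/(7*√(9 + (-4)²)/9 + (14/3)*(-4)) = 1/(7*√(9 + 16)/9 - 56/3) = 1/(7*√25/9 - 56/3) = 1/((7/9)*5 - 56/3) = 1/(35/9 - 56/3) = 1/(-133/9) = -9/133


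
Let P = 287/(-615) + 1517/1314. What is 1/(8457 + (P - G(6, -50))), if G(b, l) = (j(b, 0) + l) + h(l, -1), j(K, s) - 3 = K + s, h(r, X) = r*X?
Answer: 6570/55507879 ≈ 0.00011836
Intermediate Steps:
h(r, X) = X*r
P = 4519/6570 (P = 287*(-1/615) + 1517*(1/1314) = -7/15 + 1517/1314 = 4519/6570 ≈ 0.68782)
j(K, s) = 3 + K + s (j(K, s) = 3 + (K + s) = 3 + K + s)
G(b, l) = 3 + b (G(b, l) = ((3 + b + 0) + l) - l = ((3 + b) + l) - l = (3 + b + l) - l = 3 + b)
1/(8457 + (P - G(6, -50))) = 1/(8457 + (4519/6570 - (3 + 6))) = 1/(8457 + (4519/6570 - 1*9)) = 1/(8457 + (4519/6570 - 9)) = 1/(8457 - 54611/6570) = 1/(55507879/6570) = 6570/55507879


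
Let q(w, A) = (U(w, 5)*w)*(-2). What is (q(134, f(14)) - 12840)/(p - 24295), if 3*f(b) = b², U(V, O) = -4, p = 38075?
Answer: -2942/3445 ≈ -0.85399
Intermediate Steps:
f(b) = b²/3
q(w, A) = 8*w (q(w, A) = -4*w*(-2) = 8*w)
(q(134, f(14)) - 12840)/(p - 24295) = (8*134 - 12840)/(38075 - 24295) = (1072 - 12840)/13780 = -11768*1/13780 = -2942/3445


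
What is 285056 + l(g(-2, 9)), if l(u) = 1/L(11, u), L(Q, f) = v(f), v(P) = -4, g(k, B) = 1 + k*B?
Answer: 1140223/4 ≈ 2.8506e+5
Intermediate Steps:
g(k, B) = 1 + B*k
L(Q, f) = -4
l(u) = -1/4 (l(u) = 1/(-4) = -1/4)
285056 + l(g(-2, 9)) = 285056 - 1/4 = 1140223/4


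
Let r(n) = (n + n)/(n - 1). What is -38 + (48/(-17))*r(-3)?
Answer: -718/17 ≈ -42.235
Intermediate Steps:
r(n) = 2*n/(-1 + n) (r(n) = (2*n)/(-1 + n) = 2*n/(-1 + n))
-38 + (48/(-17))*r(-3) = -38 + (48/(-17))*(2*(-3)/(-1 - 3)) = -38 + (48*(-1/17))*(2*(-3)/(-4)) = -38 - 96*(-3)*(-1)/(17*4) = -38 - 48/17*3/2 = -38 - 72/17 = -718/17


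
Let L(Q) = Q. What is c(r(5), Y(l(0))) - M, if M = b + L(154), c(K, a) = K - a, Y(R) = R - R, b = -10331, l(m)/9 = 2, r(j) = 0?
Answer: 10177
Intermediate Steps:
l(m) = 18 (l(m) = 9*2 = 18)
Y(R) = 0
M = -10177 (M = -10331 + 154 = -10177)
c(r(5), Y(l(0))) - M = (0 - 1*0) - 1*(-10177) = (0 + 0) + 10177 = 0 + 10177 = 10177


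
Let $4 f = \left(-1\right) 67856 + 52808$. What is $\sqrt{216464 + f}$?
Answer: $\sqrt{212702} \approx 461.2$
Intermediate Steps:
$f = -3762$ ($f = \frac{\left(-1\right) 67856 + 52808}{4} = \frac{-67856 + 52808}{4} = \frac{1}{4} \left(-15048\right) = -3762$)
$\sqrt{216464 + f} = \sqrt{216464 - 3762} = \sqrt{212702}$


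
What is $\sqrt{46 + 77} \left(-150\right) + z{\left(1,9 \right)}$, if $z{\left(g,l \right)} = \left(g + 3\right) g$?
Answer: $4 - 150 \sqrt{123} \approx -1659.6$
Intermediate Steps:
$z{\left(g,l \right)} = g \left(3 + g\right)$ ($z{\left(g,l \right)} = \left(3 + g\right) g = g \left(3 + g\right)$)
$\sqrt{46 + 77} \left(-150\right) + z{\left(1,9 \right)} = \sqrt{46 + 77} \left(-150\right) + 1 \left(3 + 1\right) = \sqrt{123} \left(-150\right) + 1 \cdot 4 = - 150 \sqrt{123} + 4 = 4 - 150 \sqrt{123}$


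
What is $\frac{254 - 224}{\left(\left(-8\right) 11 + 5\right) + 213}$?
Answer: $\frac{3}{13} \approx 0.23077$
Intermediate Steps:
$\frac{254 - 224}{\left(\left(-8\right) 11 + 5\right) + 213} = \frac{30}{\left(-88 + 5\right) + 213} = \frac{30}{-83 + 213} = \frac{30}{130} = 30 \cdot \frac{1}{130} = \frac{3}{13}$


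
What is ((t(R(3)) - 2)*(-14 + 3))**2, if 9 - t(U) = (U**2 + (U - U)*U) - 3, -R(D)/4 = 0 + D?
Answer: 2172676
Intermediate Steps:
R(D) = -4*D (R(D) = -4*(0 + D) = -4*D)
t(U) = 12 - U**2 (t(U) = 9 - ((U**2 + (U - U)*U) - 3) = 9 - ((U**2 + 0*U) - 3) = 9 - ((U**2 + 0) - 3) = 9 - (U**2 - 3) = 9 - (-3 + U**2) = 9 + (3 - U**2) = 12 - U**2)
((t(R(3)) - 2)*(-14 + 3))**2 = (((12 - (-4*3)**2) - 2)*(-14 + 3))**2 = (((12 - 1*(-12)**2) - 2)*(-11))**2 = (((12 - 1*144) - 2)*(-11))**2 = (((12 - 144) - 2)*(-11))**2 = ((-132 - 2)*(-11))**2 = (-134*(-11))**2 = 1474**2 = 2172676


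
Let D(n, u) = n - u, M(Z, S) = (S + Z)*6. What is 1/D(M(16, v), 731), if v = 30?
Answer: -1/455 ≈ -0.0021978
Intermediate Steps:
M(Z, S) = 6*S + 6*Z
1/D(M(16, v), 731) = 1/((6*30 + 6*16) - 1*731) = 1/((180 + 96) - 731) = 1/(276 - 731) = 1/(-455) = -1/455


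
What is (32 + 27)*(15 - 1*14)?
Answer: 59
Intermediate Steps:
(32 + 27)*(15 - 1*14) = 59*(15 - 14) = 59*1 = 59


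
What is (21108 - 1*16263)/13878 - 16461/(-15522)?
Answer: 8434718/5983731 ≈ 1.4096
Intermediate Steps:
(21108 - 1*16263)/13878 - 16461/(-15522) = (21108 - 16263)*(1/13878) - 16461*(-1/15522) = 4845*(1/13878) + 5487/5174 = 1615/4626 + 5487/5174 = 8434718/5983731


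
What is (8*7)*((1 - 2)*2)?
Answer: -112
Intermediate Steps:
(8*7)*((1 - 2)*2) = 56*(-1*2) = 56*(-2) = -112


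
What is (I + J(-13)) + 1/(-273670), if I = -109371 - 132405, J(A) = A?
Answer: -66170395631/273670 ≈ -2.4179e+5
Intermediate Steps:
I = -241776
(I + J(-13)) + 1/(-273670) = (-241776 - 13) + 1/(-273670) = -241789 - 1/273670 = -66170395631/273670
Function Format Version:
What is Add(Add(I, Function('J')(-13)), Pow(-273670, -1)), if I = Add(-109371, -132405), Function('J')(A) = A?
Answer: Rational(-66170395631, 273670) ≈ -2.4179e+5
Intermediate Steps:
I = -241776
Add(Add(I, Function('J')(-13)), Pow(-273670, -1)) = Add(Add(-241776, -13), Pow(-273670, -1)) = Add(-241789, Rational(-1, 273670)) = Rational(-66170395631, 273670)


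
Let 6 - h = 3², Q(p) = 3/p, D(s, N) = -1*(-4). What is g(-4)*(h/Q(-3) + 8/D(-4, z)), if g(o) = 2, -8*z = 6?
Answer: 10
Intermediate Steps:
z = -¾ (z = -⅛*6 = -¾ ≈ -0.75000)
D(s, N) = 4
h = -3 (h = 6 - 1*3² = 6 - 1*9 = 6 - 9 = -3)
g(-4)*(h/Q(-3) + 8/D(-4, z)) = 2*(-3/(3/(-3)) + 8/4) = 2*(-3/(3*(-⅓)) + 8*(¼)) = 2*(-3/(-1) + 2) = 2*(-3*(-1) + 2) = 2*(3 + 2) = 2*5 = 10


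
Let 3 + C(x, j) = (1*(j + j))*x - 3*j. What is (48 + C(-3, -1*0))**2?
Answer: 2025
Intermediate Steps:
C(x, j) = -3 - 3*j + 2*j*x (C(x, j) = -3 + ((1*(j + j))*x - 3*j) = -3 + ((1*(2*j))*x - 3*j) = -3 + ((2*j)*x - 3*j) = -3 + (2*j*x - 3*j) = -3 + (-3*j + 2*j*x) = -3 - 3*j + 2*j*x)
(48 + C(-3, -1*0))**2 = (48 + (-3 - (-3)*0 + 2*(-1*0)*(-3)))**2 = (48 + (-3 - 3*0 + 2*0*(-3)))**2 = (48 + (-3 + 0 + 0))**2 = (48 - 3)**2 = 45**2 = 2025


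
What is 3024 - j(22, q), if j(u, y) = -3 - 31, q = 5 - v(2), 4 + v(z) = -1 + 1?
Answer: 3058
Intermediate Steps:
v(z) = -4 (v(z) = -4 + (-1 + 1) = -4 + 0 = -4)
q = 9 (q = 5 - 1*(-4) = 5 + 4 = 9)
j(u, y) = -34
3024 - j(22, q) = 3024 - 1*(-34) = 3024 + 34 = 3058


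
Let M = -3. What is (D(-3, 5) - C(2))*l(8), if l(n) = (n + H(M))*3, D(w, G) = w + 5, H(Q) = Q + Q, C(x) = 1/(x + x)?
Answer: 21/2 ≈ 10.500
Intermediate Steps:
C(x) = 1/(2*x)
H(Q) = 2*Q
D(w, G) = 5 + w
l(n) = -18 + 3*n (l(n) = (n + 2*(-3))*3 = (n - 6)*3 = (-6 + n)*3 = -18 + 3*n)
(D(-3, 5) - C(2))*l(8) = ((5 - 3) - 1/(2*2))*(-18 + 3*8) = (2 - 1/(2*2))*(-18 + 24) = (2 - 1*¼)*6 = (2 - ¼)*6 = (7/4)*6 = 21/2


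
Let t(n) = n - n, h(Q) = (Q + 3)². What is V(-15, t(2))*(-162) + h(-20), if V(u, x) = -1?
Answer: 451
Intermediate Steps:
h(Q) = (3 + Q)²
t(n) = 0
V(-15, t(2))*(-162) + h(-20) = -1*(-162) + (3 - 20)² = 162 + (-17)² = 162 + 289 = 451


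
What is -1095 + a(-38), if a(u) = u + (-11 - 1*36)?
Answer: -1180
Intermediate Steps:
a(u) = -47 + u (a(u) = u + (-11 - 36) = u - 47 = -47 + u)
-1095 + a(-38) = -1095 + (-47 - 38) = -1095 - 85 = -1180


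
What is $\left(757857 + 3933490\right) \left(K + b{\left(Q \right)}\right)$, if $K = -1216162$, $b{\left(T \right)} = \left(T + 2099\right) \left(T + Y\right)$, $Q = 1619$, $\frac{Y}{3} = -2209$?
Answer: $-93057118105382$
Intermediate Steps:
$Y = -6627$ ($Y = 3 \left(-2209\right) = -6627$)
$b{\left(T \right)} = \left(-6627 + T\right) \left(2099 + T\right)$ ($b{\left(T \right)} = \left(T + 2099\right) \left(T - 6627\right) = \left(2099 + T\right) \left(-6627 + T\right) = \left(-6627 + T\right) \left(2099 + T\right)$)
$\left(757857 + 3933490\right) \left(K + b{\left(Q \right)}\right) = \left(757857 + 3933490\right) \left(-1216162 - \left(21240905 - 2621161\right)\right) = 4691347 \left(-1216162 - 18619744\right) = 4691347 \left(-19835906\right) = -93057118105382$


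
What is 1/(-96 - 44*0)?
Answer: -1/96 ≈ -0.010417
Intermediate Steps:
1/(-96 - 44*0) = 1/(-96 + 0) = 1/(-96) = -1/96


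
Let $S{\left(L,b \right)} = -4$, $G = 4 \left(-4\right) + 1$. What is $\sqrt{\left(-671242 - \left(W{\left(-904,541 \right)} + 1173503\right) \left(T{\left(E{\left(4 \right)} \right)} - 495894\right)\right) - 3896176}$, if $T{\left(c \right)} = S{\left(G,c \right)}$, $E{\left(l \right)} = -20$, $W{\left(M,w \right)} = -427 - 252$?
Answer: $\sqrt{581596508534} \approx 7.6263 \cdot 10^{5}$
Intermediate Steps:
$G = -15$ ($G = -16 + 1 = -15$)
$W{\left(M,w \right)} = -679$
$T{\left(c \right)} = -4$
$\sqrt{\left(-671242 - \left(W{\left(-904,541 \right)} + 1173503\right) \left(T{\left(E{\left(4 \right)} \right)} - 495894\right)\right) - 3896176} = \sqrt{\left(-671242 - \left(-679 + 1173503\right) \left(-4 - 495894\right)\right) - 3896176} = \sqrt{\left(-671242 - 1172824 \left(-495898\right)\right) - 3896176} = \sqrt{\left(-671242 - -581601075952\right) - 3896176} = \sqrt{\left(-671242 + 581601075952\right) - 3896176} = \sqrt{581600404710 - 3896176} = \sqrt{581596508534}$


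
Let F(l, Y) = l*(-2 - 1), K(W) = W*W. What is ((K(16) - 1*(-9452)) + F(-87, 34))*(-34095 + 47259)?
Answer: 131231916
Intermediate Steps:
K(W) = W²
F(l, Y) = -3*l (F(l, Y) = l*(-3) = -3*l)
((K(16) - 1*(-9452)) + F(-87, 34))*(-34095 + 47259) = ((16² - 1*(-9452)) - 3*(-87))*(-34095 + 47259) = ((256 + 9452) + 261)*13164 = (9708 + 261)*13164 = 9969*13164 = 131231916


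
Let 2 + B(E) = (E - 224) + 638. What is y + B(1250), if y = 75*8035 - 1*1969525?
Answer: -1365238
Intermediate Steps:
B(E) = 412 + E (B(E) = -2 + ((E - 224) + 638) = -2 + ((-224 + E) + 638) = -2 + (414 + E) = 412 + E)
y = -1366900 (y = 602625 - 1969525 = -1366900)
y + B(1250) = -1366900 + (412 + 1250) = -1366900 + 1662 = -1365238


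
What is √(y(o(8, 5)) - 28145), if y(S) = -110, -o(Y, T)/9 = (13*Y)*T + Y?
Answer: I*√28255 ≈ 168.09*I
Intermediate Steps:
o(Y, T) = -9*Y - 117*T*Y (o(Y, T) = -9*((13*Y)*T + Y) = -9*(13*T*Y + Y) = -9*(Y + 13*T*Y) = -9*Y - 117*T*Y)
√(y(o(8, 5)) - 28145) = √(-110 - 28145) = √(-28255) = I*√28255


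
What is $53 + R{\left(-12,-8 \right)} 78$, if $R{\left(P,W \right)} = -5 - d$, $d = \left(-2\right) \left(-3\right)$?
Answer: $-805$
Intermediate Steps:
$d = 6$
$R{\left(P,W \right)} = -11$ ($R{\left(P,W \right)} = -5 - 6 = -11$)
$53 + R{\left(-12,-8 \right)} 78 = 53 - 858 = -805$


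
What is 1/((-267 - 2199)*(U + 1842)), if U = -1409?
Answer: -1/1067778 ≈ -9.3652e-7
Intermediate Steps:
1/((-267 - 2199)*(U + 1842)) = 1/((-267 - 2199)*(-1409 + 1842)) = 1/(-2466*433) = 1/(-1067778) = -1/1067778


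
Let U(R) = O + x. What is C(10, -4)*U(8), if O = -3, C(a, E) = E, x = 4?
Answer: -4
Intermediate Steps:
U(R) = 1 (U(R) = -3 + 4 = 1)
C(10, -4)*U(8) = -4*1 = -4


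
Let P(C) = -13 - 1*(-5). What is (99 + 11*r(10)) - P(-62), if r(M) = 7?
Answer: 184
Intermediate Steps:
P(C) = -8 (P(C) = -13 + 5 = -8)
(99 + 11*r(10)) - P(-62) = (99 + 11*7) - 1*(-8) = (99 + 77) + 8 = 176 + 8 = 184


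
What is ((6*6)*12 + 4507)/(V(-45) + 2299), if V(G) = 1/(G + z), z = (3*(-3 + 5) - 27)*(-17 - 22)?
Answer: 3822786/1779427 ≈ 2.1483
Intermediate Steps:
z = 819 (z = (3*2 - 27)*(-39) = (6 - 27)*(-39) = -21*(-39) = 819)
V(G) = 1/(819 + G) (V(G) = 1/(G + 819) = 1/(819 + G))
((6*6)*12 + 4507)/(V(-45) + 2299) = ((6*6)*12 + 4507)/(1/(819 - 45) + 2299) = (36*12 + 4507)/(1/774 + 2299) = (432 + 4507)/(1/774 + 2299) = 4939/(1779427/774) = 4939*(774/1779427) = 3822786/1779427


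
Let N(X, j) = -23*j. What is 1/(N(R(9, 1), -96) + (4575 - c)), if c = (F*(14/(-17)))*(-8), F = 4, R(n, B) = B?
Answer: 17/114863 ≈ 0.00014800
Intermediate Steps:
c = 448/17 (c = (4*(14/(-17)))*(-8) = (4*(14*(-1/17)))*(-8) = (4*(-14/17))*(-8) = -56/17*(-8) = 448/17 ≈ 26.353)
1/(N(R(9, 1), -96) + (4575 - c)) = 1/(-23*(-96) + (4575 - 1*448/17)) = 1/(2208 + (4575 - 448/17)) = 1/(2208 + 77327/17) = 1/(114863/17) = 17/114863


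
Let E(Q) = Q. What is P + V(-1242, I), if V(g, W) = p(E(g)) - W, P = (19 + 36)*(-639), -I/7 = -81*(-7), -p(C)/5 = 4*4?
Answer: -31256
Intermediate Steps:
p(C) = -80 (p(C) = -20*4 = -5*16 = -80)
I = -3969 (I = -(-567)*(-7) = -7*567 = -3969)
P = -35145 (P = 55*(-639) = -35145)
V(g, W) = -80 - W
P + V(-1242, I) = -35145 + (-80 - 1*(-3969)) = -35145 + (-80 + 3969) = -35145 + 3889 = -31256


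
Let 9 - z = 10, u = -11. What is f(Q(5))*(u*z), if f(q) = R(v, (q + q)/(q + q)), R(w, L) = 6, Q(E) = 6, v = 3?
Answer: 66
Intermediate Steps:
z = -1 (z = 9 - 1*10 = 9 - 10 = -1)
f(q) = 6
f(Q(5))*(u*z) = 6*(-11*(-1)) = 6*11 = 66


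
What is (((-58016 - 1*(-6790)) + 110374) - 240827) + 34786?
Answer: -146893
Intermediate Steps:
(((-58016 - 1*(-6790)) + 110374) - 240827) + 34786 = (((-58016 + 6790) + 110374) - 240827) + 34786 = ((-51226 + 110374) - 240827) + 34786 = (59148 - 240827) + 34786 = -181679 + 34786 = -146893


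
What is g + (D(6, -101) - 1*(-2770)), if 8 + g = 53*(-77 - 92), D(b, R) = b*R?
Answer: -6801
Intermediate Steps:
D(b, R) = R*b
g = -8965 (g = -8 + 53*(-77 - 92) = -8 + 53*(-169) = -8 - 8957 = -8965)
g + (D(6, -101) - 1*(-2770)) = -8965 + (-101*6 - 1*(-2770)) = -8965 + (-606 + 2770) = -8965 + 2164 = -6801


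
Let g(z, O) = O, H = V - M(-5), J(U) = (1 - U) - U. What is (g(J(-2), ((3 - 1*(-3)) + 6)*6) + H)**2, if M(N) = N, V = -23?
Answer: 2916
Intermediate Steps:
J(U) = 1 - 2*U
H = -18 (H = -23 - 1*(-5) = -23 + 5 = -18)
(g(J(-2), ((3 - 1*(-3)) + 6)*6) + H)**2 = (((3 - 1*(-3)) + 6)*6 - 18)**2 = (((3 + 3) + 6)*6 - 18)**2 = ((6 + 6)*6 - 18)**2 = (12*6 - 18)**2 = (72 - 18)**2 = 54**2 = 2916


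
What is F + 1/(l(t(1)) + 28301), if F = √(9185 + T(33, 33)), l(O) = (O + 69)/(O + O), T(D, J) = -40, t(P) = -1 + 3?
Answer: 4/113275 + √9145 ≈ 95.630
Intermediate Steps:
t(P) = 2
l(O) = (69 + O)/(2*O) (l(O) = (69 + O)/((2*O)) = (69 + O)*(1/(2*O)) = (69 + O)/(2*O))
F = √9145 (F = √(9185 - 40) = √9145 ≈ 95.630)
F + 1/(l(t(1)) + 28301) = √9145 + 1/((½)*(69 + 2)/2 + 28301) = √9145 + 1/((½)*(½)*71 + 28301) = √9145 + 1/(71/4 + 28301) = √9145 + 1/(113275/4) = √9145 + 4/113275 = 4/113275 + √9145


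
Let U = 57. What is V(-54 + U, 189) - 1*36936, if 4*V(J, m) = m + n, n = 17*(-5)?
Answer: -36910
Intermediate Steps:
n = -85
V(J, m) = -85/4 + m/4 (V(J, m) = (m - 85)/4 = (-85 + m)/4 = -85/4 + m/4)
V(-54 + U, 189) - 1*36936 = (-85/4 + (1/4)*189) - 1*36936 = (-85/4 + 189/4) - 36936 = 26 - 36936 = -36910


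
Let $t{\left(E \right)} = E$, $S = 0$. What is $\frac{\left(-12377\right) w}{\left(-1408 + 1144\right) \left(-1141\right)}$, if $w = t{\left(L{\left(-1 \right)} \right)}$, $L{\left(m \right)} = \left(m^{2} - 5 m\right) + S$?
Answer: $- \frac{12377}{50204} \approx -0.24653$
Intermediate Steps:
$L{\left(m \right)} = m^{2} - 5 m$ ($L{\left(m \right)} = \left(m^{2} - 5 m\right) + 0 = m^{2} - 5 m$)
$w = 6$ ($w = - (-5 - 1) = \left(-1\right) \left(-6\right) = 6$)
$\frac{\left(-12377\right) w}{\left(-1408 + 1144\right) \left(-1141\right)} = \frac{\left(-12377\right) 6}{\left(-1408 + 1144\right) \left(-1141\right)} = - \frac{74262}{\left(-264\right) \left(-1141\right)} = - \frac{74262}{301224} = \left(-74262\right) \frac{1}{301224} = - \frac{12377}{50204}$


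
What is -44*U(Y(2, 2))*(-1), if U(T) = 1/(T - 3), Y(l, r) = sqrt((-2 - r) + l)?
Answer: -12 - 4*I*sqrt(2) ≈ -12.0 - 5.6569*I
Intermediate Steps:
Y(l, r) = sqrt(-2 + l - r)
U(T) = 1/(-3 + T)
-44*U(Y(2, 2))*(-1) = -44/(-3 + sqrt(-2 + 2 - 1*2))*(-1) = -44/(-3 + sqrt(-2 + 2 - 2))*(-1) = -44/(-3 + sqrt(-2))*(-1) = -44/(-3 + I*sqrt(2))*(-1) = 44/(-3 + I*sqrt(2))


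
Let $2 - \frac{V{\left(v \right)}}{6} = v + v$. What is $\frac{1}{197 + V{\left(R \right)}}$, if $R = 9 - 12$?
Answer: $\frac{1}{245} \approx 0.0040816$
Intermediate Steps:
$R = -3$
$V{\left(v \right)} = 12 - 12 v$ ($V{\left(v \right)} = 12 - 6 \left(v + v\right) = 12 - 6 \cdot 2 v = 12 - 12 v$)
$\frac{1}{197 + V{\left(R \right)}} = \frac{1}{197 + \left(12 - -36\right)} = \frac{1}{197 + \left(12 + 36\right)} = \frac{1}{197 + 48} = \frac{1}{245}$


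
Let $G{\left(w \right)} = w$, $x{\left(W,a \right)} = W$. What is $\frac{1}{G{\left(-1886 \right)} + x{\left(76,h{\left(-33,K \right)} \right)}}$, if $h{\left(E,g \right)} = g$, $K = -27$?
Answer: $- \frac{1}{1810} \approx -0.00055249$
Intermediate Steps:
$\frac{1}{G{\left(-1886 \right)} + x{\left(76,h{\left(-33,K \right)} \right)}} = \frac{1}{-1886 + 76} = \frac{1}{-1810} = - \frac{1}{1810}$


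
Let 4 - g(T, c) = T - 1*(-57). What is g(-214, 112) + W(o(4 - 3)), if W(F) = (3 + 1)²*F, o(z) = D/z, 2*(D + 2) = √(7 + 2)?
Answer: 153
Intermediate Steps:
D = -½ (D = -2 + √(7 + 2)/2 = -2 + √9/2 = -2 + (½)*3 = -2 + 3/2 = -½ ≈ -0.50000)
g(T, c) = -53 - T (g(T, c) = 4 - (T - 1*(-57)) = 4 - (T + 57) = 4 - (57 + T) = 4 + (-57 - T) = -53 - T)
o(z) = -1/(2*z)
W(F) = 16*F (W(F) = 4²*F = 16*F)
g(-214, 112) + W(o(4 - 3)) = (-53 - 1*(-214)) + 16*(-1/(2*(4 - 3))) = (-53 + 214) + 16*(-½/1) = 161 + 16*(-½*1) = 161 + 16*(-½) = 161 - 8 = 153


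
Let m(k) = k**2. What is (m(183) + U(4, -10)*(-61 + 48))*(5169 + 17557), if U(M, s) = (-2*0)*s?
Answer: 761071014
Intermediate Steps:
U(M, s) = 0 (U(M, s) = 0*s = 0)
(m(183) + U(4, -10)*(-61 + 48))*(5169 + 17557) = (183**2 + 0*(-61 + 48))*(5169 + 17557) = (33489 + 0*(-13))*22726 = (33489 + 0)*22726 = 33489*22726 = 761071014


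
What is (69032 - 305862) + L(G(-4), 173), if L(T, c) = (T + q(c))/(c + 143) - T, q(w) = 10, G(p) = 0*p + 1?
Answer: -74838585/316 ≈ -2.3683e+5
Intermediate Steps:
G(p) = 1 (G(p) = 0 + 1 = 1)
L(T, c) = -T + (10 + T)/(143 + c) (L(T, c) = (T + 10)/(c + 143) - T = (10 + T)/(143 + c) - T = -T + (10 + T)/(143 + c))
(69032 - 305862) + L(G(-4), 173) = (69032 - 305862) + (10 - 142*1 - 1*1*173)/(143 + 173) = -236830 + (10 - 142 - 173)/316 = -236830 + (1/316)*(-305) = -236830 - 305/316 = -74838585/316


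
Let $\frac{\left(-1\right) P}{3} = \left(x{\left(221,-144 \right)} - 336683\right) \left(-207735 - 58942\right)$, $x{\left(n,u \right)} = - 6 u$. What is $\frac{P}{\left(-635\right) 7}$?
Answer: $\frac{268665610389}{4445} \approx 6.0442 \cdot 10^{7}$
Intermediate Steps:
$P = -268665610389$ ($P = - 3 \left(\left(-6\right) \left(-144\right) - 336683\right) \left(-207735 - 58942\right) = - 3 \left(864 - 336683\right) \left(-266677\right) = - 3 \left(\left(-335819\right) \left(-266677\right)\right) = \left(-3\right) 89555203463 = -268665610389$)
$\frac{P}{\left(-635\right) 7} = - \frac{268665610389}{\left(-635\right) 7} = - \frac{268665610389}{-4445} = \left(-268665610389\right) \left(- \frac{1}{4445}\right) = \frac{268665610389}{4445}$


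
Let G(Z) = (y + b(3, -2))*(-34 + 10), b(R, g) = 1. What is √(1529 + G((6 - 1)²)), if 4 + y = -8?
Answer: √1793 ≈ 42.344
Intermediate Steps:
y = -12 (y = -4 - 8 = -12)
G(Z) = 264 (G(Z) = (-12 + 1)*(-34 + 10) = -11*(-24) = 264)
√(1529 + G((6 - 1)²)) = √(1529 + 264) = √1793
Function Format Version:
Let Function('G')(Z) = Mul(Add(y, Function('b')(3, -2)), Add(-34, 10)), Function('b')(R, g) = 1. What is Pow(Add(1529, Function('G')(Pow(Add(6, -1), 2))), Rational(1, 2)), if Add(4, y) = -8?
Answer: Pow(1793, Rational(1, 2)) ≈ 42.344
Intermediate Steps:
y = -12 (y = Add(-4, -8) = -12)
Function('G')(Z) = 264 (Function('G')(Z) = Mul(Add(-12, 1), Add(-34, 10)) = Mul(-11, -24) = 264)
Pow(Add(1529, Function('G')(Pow(Add(6, -1), 2))), Rational(1, 2)) = Pow(Add(1529, 264), Rational(1, 2)) = Pow(1793, Rational(1, 2))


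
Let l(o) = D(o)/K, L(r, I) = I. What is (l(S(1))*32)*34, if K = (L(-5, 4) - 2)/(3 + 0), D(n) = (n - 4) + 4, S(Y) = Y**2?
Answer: 1632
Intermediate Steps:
D(n) = n (D(n) = (-4 + n) + 4 = n)
K = 2/3 (K = (4 - 2)/(3 + 0) = 2/3 ≈ 0.66667)
l(o) = 3*o/2 (l(o) = o/(2/3) = o*(3/2) = 3*o/2)
(l(S(1))*32)*34 = (((3/2)*1**2)*32)*34 = (((3/2)*1)*32)*34 = ((3/2)*32)*34 = 48*34 = 1632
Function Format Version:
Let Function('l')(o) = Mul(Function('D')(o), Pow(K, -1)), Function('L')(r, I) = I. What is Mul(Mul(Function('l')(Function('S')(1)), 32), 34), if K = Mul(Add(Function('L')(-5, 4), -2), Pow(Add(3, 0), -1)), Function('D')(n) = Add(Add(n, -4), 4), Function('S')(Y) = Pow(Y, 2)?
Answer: 1632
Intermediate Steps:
Function('D')(n) = n (Function('D')(n) = Add(Add(-4, n), 4) = n)
K = Rational(2, 3) (K = Mul(Add(4, -2), Pow(Add(3, 0), -1)) = Mul(2, Pow(3, -1)) = Mul(2, Rational(1, 3)) = Rational(2, 3) ≈ 0.66667)
Function('l')(o) = Mul(Rational(3, 2), o) (Function('l')(o) = Mul(o, Pow(Rational(2, 3), -1)) = Mul(o, Rational(3, 2)) = Mul(Rational(3, 2), o))
Mul(Mul(Function('l')(Function('S')(1)), 32), 34) = Mul(Mul(Mul(Rational(3, 2), Pow(1, 2)), 32), 34) = Mul(Mul(Mul(Rational(3, 2), 1), 32), 34) = Mul(Mul(Rational(3, 2), 32), 34) = Mul(48, 34) = 1632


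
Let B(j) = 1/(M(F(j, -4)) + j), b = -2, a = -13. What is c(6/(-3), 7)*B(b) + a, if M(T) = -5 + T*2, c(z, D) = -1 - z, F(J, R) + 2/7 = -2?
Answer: -1060/81 ≈ -13.086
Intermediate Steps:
F(J, R) = -16/7 (F(J, R) = -2/7 - 2 = -16/7)
M(T) = -5 + 2*T
B(j) = 1/(-67/7 + j) (B(j) = 1/((-5 + 2*(-16/7)) + j) = 1/((-5 - 32/7) + j) = 1/(-67/7 + j))
c(6/(-3), 7)*B(b) + a = (-1 - 6/(-3))*(7/(-67 + 7*(-2))) - 13 = (-1 - 6*(-1)/3)*(7/(-67 - 14)) - 13 = (-1 - 1*(-2))*(7/(-81)) - 13 = (-1 + 2)*(7*(-1/81)) - 13 = 1*(-7/81) - 13 = -7/81 - 13 = -1060/81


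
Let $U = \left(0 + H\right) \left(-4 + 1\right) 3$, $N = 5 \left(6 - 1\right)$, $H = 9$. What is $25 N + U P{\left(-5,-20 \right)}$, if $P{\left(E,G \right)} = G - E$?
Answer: $1840$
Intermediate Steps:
$N = 25$ ($N = 5 \cdot 5 = 25$)
$U = -81$ ($U = \left(0 + 9\right) \left(-4 + 1\right) 3 = 9 \left(\left(-3\right) 3\right) = 9 \left(-9\right) = -81$)
$25 N + U P{\left(-5,-20 \right)} = 25 \cdot 25 - 81 \left(-20 - -5\right) = 625 - 81 \left(-20 + 5\right) = 625 - -1215 = 625 + 1215 = 1840$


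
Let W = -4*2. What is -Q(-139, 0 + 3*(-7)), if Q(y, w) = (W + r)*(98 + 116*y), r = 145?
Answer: 2195562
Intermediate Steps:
W = -8
Q(y, w) = 13426 + 15892*y (Q(y, w) = (-8 + 145)*(98 + 116*y) = 137*(98 + 116*y) = 13426 + 15892*y)
-Q(-139, 0 + 3*(-7)) = -(13426 + 15892*(-139)) = -(13426 - 2208988) = -1*(-2195562) = 2195562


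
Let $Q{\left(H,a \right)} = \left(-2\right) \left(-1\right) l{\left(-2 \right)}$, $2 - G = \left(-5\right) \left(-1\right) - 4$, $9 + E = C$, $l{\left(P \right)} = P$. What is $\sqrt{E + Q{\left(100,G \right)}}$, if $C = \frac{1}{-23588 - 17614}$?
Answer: $\frac{i \sqrt{2452100406}}{13734} \approx 3.6056 i$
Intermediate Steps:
$C = - \frac{1}{41202}$ ($C = \frac{1}{-41202} = - \frac{1}{41202} \approx -2.4271 \cdot 10^{-5}$)
$E = - \frac{370819}{41202}$ ($E = -9 - \frac{1}{41202} = - \frac{370819}{41202} \approx -9.0$)
$G = 1$ ($G = 2 - \left(\left(-5\right) \left(-1\right) - 4\right) = 2 - \left(5 - 4\right) = 2 - 1 = 1$)
$Q{\left(H,a \right)} = -4$ ($Q{\left(H,a \right)} = \left(-2\right) \left(-1\right) \left(-2\right) = 2 \left(-2\right) = -4$)
$\sqrt{E + Q{\left(100,G \right)}} = \sqrt{- \frac{370819}{41202} - 4} = \sqrt{- \frac{535627}{41202}} = \frac{i \sqrt{2452100406}}{13734}$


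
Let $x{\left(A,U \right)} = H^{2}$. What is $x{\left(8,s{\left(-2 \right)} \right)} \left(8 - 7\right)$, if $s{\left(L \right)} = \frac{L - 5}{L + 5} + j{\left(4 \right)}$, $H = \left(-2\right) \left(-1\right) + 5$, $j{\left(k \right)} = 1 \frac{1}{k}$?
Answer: $49$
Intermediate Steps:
$j{\left(k \right)} = \frac{1}{k}$
$H = 7$ ($H = 2 + 5 = 7$)
$s{\left(L \right)} = \frac{1}{4} + \frac{-5 + L}{5 + L}$ ($s{\left(L \right)} = \frac{L - 5}{L + 5} + \frac{1}{4} = \frac{-5 + L}{5 + L} + \frac{1}{4} = \frac{1}{4} + \frac{-5 + L}{5 + L}$)
$x{\left(A,U \right)} = 49$ ($x{\left(A,U \right)} = 7^{2} = 49$)
$x{\left(8,s{\left(-2 \right)} \right)} \left(8 - 7\right) = 49 \left(8 - 7\right) = 49 \cdot 1 = 49$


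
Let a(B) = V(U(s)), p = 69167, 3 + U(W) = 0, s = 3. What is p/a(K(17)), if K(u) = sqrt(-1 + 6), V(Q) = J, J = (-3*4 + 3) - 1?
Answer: -69167/10 ≈ -6916.7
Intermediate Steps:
U(W) = -3 (U(W) = -3 + 0 = -3)
J = -10 (J = (-12 + 3) - 1 = -9 - 1 = -10)
V(Q) = -10
K(u) = sqrt(5)
a(B) = -10
p/a(K(17)) = 69167/(-10) = 69167*(-1/10) = -69167/10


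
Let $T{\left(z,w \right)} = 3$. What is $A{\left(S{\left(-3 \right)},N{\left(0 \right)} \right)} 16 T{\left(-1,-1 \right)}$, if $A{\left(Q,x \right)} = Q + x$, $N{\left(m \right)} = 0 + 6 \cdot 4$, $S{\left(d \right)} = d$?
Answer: $1008$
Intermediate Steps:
$N{\left(m \right)} = 24$ ($N{\left(m \right)} = 0 + 24 = 24$)
$A{\left(S{\left(-3 \right)},N{\left(0 \right)} \right)} 16 T{\left(-1,-1 \right)} = \left(-3 + 24\right) 16 \cdot 3 = 21 \cdot 16 \cdot 3 = 336 \cdot 3 = 1008$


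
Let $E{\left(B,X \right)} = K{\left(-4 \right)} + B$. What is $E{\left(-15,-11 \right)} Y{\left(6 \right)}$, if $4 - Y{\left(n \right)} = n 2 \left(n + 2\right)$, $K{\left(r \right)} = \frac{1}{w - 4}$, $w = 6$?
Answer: $1334$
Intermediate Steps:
$K{\left(r \right)} = \frac{1}{2}$ ($K{\left(r \right)} = \frac{1}{6 - 4} = \frac{1}{2}$)
$E{\left(B,X \right)} = \frac{1}{2} + B$
$Y{\left(n \right)} = 4 - 2 n \left(2 + n\right)$ ($Y{\left(n \right)} = 4 - n 2 \left(n + 2\right) = 4 - 2 n \left(2 + n\right)$)
$E{\left(-15,-11 \right)} Y{\left(6 \right)} = \left(\frac{1}{2} - 15\right) \left(4 - 24 - 2 \cdot 6^{2}\right) = - \frac{29 \left(4 - 24 - 72\right)}{2} = \left(- \frac{29}{2}\right) \left(-92\right) = 1334$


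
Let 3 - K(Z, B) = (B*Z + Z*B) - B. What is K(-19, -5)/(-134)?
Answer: 96/67 ≈ 1.4328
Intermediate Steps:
K(Z, B) = 3 + B - 2*B*Z (K(Z, B) = 3 - ((B*Z + Z*B) - B) = 3 - ((B*Z + B*Z) - B) = 3 - (2*B*Z - B) = 3 - (-B + 2*B*Z) = 3 + (B - 2*B*Z) = 3 + B - 2*B*Z)
K(-19, -5)/(-134) = (3 - 5 - 2*(-5)*(-19))/(-134) = -(3 - 5 - 190)/134 = -1/134*(-192) = 96/67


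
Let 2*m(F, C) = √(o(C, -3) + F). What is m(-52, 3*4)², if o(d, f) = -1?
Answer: -53/4 ≈ -13.250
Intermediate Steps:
m(F, C) = √(-1 + F)/2
m(-52, 3*4)² = (√(-1 - 52)/2)² = (√(-53)/2)² = ((I*√53)/2)² = (I*√53/2)² = -53/4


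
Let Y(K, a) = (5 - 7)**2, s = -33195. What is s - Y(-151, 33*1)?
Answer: -33199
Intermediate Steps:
Y(K, a) = 4 (Y(K, a) = (-2)**2 = 4)
s - Y(-151, 33*1) = -33195 - 1*4 = -33195 - 4 = -33199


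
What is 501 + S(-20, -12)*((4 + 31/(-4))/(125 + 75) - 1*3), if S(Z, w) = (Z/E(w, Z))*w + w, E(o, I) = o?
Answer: 2988/5 ≈ 597.60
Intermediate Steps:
S(Z, w) = Z + w (S(Z, w) = (Z/w)*w + w = Z + w)
501 + S(-20, -12)*((4 + 31/(-4))/(125 + 75) - 1*3) = 501 + (-20 - 12)*((4 + 31/(-4))/(125 + 75) - 1*3) = 501 - 32*((4 + 31*(-¼))/200 - 3) = 501 - 32*((4 - 31/4)*(1/200) - 3) = 501 - 32*(-15/4*1/200 - 3) = 501 - 32*(-3/160 - 3) = 501 - 32*(-483/160) = 501 + 483/5 = 2988/5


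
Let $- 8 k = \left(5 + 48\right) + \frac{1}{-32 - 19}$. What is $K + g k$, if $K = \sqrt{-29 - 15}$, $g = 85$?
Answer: $- \frac{6755}{12} + 2 i \sqrt{11} \approx -562.92 + 6.6332 i$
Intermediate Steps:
$k = - \frac{1351}{204}$ ($k = - \frac{\left(5 + 48\right) + \frac{1}{-32 - 19}}{8} = - \frac{53 + \frac{1}{-51}}{8} = - \frac{53 - \frac{1}{51}}{8} = \left(- \frac{1}{8}\right) \frac{2702}{51} = - \frac{1351}{204} \approx -6.6226$)
$K = 2 i \sqrt{11}$ ($K = \sqrt{-44} = 2 i \sqrt{11} \approx 6.6332 i$)
$K + g k = 2 i \sqrt{11} + 85 \left(- \frac{1351}{204}\right) = 2 i \sqrt{11} - \frac{6755}{12} = - \frac{6755}{12} + 2 i \sqrt{11}$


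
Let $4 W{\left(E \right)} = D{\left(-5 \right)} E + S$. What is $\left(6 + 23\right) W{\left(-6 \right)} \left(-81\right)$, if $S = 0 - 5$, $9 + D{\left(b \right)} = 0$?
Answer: $- \frac{115101}{4} \approx -28775.0$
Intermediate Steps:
$D{\left(b \right)} = -9$ ($D{\left(b \right)} = -9 + 0 = -9$)
$S = -5$ ($S = 0 - 5 = -5$)
$W{\left(E \right)} = - \frac{5}{4} - \frac{9 E}{4}$ ($W{\left(E \right)} = \frac{- 9 E - 5}{4} = \frac{-5 - 9 E}{4} = - \frac{5}{4} - \frac{9 E}{4}$)
$\left(6 + 23\right) W{\left(-6 \right)} \left(-81\right) = \left(6 + 23\right) \left(- \frac{5}{4} - - \frac{27}{2}\right) \left(-81\right) = 29 \left(- \frac{5}{4} + \frac{27}{2}\right) \left(-81\right) = 29 \cdot \frac{49}{4} \left(-81\right) = \frac{1421}{4} \left(-81\right) = - \frac{115101}{4}$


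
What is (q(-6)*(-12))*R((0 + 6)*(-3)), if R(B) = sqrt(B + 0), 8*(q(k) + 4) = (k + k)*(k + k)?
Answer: -504*I*sqrt(2) ≈ -712.76*I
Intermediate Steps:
q(k) = -4 + k**2/2 (q(k) = -4 + ((k + k)*(k + k))/8 = -4 + ((2*k)*(2*k))/8 = -4 + (4*k**2)/8 = -4 + k**2/2)
R(B) = sqrt(B)
(q(-6)*(-12))*R((0 + 6)*(-3)) = ((-4 + (1/2)*(-6)**2)*(-12))*sqrt((0 + 6)*(-3)) = ((-4 + (1/2)*36)*(-12))*sqrt(6*(-3)) = ((-4 + 18)*(-12))*sqrt(-18) = (14*(-12))*(3*I*sqrt(2)) = -504*I*sqrt(2)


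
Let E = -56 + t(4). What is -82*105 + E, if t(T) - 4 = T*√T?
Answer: -8654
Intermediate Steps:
t(T) = 4 + T^(3/2) (t(T) = 4 + T*√T = 4 + T^(3/2))
E = -44 (E = -56 + (4 + 4^(3/2)) = -56 + (4 + 8) = -56 + 12 = -44)
-82*105 + E = -82*105 - 44 = -8610 - 44 = -8654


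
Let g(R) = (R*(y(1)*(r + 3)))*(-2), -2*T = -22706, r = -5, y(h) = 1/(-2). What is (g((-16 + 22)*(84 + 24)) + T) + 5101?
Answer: 15158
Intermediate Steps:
y(h) = -1/2
T = 11353 (T = -1/2*(-22706) = 11353)
g(R) = -2*R (g(R) = (R*(-(-5 + 3)/2))*(-2) = (R*(-1/2*(-2)))*(-2) = (R*1)*(-2) = R*(-2) = -2*R)
(g((-16 + 22)*(84 + 24)) + T) + 5101 = (-2*(-16 + 22)*(84 + 24) + 11353) + 5101 = (-12*108 + 11353) + 5101 = (-2*648 + 11353) + 5101 = (-1296 + 11353) + 5101 = 10057 + 5101 = 15158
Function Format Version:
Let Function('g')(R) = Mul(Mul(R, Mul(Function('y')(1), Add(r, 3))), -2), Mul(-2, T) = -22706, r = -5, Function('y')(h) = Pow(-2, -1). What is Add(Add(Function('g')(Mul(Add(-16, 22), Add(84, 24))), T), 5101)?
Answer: 15158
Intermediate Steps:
Function('y')(h) = Rational(-1, 2)
T = 11353 (T = Mul(Rational(-1, 2), -22706) = 11353)
Function('g')(R) = Mul(-2, R) (Function('g')(R) = Mul(Mul(R, Mul(Rational(-1, 2), Add(-5, 3))), -2) = Mul(Mul(R, Mul(Rational(-1, 2), -2)), -2) = Mul(Mul(R, 1), -2) = Mul(R, -2) = Mul(-2, R))
Add(Add(Function('g')(Mul(Add(-16, 22), Add(84, 24))), T), 5101) = Add(Add(Mul(-2, Mul(Add(-16, 22), Add(84, 24))), 11353), 5101) = Add(Add(Mul(-2, Mul(6, 108)), 11353), 5101) = Add(Add(Mul(-2, 648), 11353), 5101) = Add(Add(-1296, 11353), 5101) = Add(10057, 5101) = 15158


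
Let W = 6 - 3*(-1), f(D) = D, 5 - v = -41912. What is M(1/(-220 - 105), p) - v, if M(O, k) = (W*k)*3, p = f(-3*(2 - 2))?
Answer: -41917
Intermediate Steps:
v = 41917 (v = 5 - 1*(-41912) = 5 + 41912 = 41917)
p = 0 (p = -3*(2 - 2) = -3*0 = 0)
W = 9 (W = 6 + 3 = 9)
M(O, k) = 27*k (M(O, k) = (9*k)*3 = 27*k)
M(1/(-220 - 105), p) - v = 27*0 - 1*41917 = 0 - 41917 = -41917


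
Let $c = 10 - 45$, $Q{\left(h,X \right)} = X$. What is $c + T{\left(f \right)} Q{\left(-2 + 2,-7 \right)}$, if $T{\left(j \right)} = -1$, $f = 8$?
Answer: $-28$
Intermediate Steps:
$c = -35$
$c + T{\left(f \right)} Q{\left(-2 + 2,-7 \right)} = -35 - -7 = -35 + 7 = -28$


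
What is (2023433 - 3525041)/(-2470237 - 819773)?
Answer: 250268/548335 ≈ 0.45641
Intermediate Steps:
(2023433 - 3525041)/(-2470237 - 819773) = -1501608/(-3290010) = -1501608*(-1/3290010) = 250268/548335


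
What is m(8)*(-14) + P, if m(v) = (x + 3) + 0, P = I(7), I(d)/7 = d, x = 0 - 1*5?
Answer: 77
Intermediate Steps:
x = -5 (x = 0 - 5 = -5)
I(d) = 7*d
P = 49 (P = 7*7 = 49)
m(v) = -2 (m(v) = (-5 + 3) + 0 = -2 + 0 = -2)
m(8)*(-14) + P = -2*(-14) + 49 = 28 + 49 = 77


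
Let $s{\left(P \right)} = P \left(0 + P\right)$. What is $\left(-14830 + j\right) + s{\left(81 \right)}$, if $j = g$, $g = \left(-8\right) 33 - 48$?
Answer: $-8581$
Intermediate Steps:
$g = -312$ ($g = -264 - 48 = -312$)
$s{\left(P \right)} = P^{2}$ ($s{\left(P \right)} = P P = P^{2}$)
$j = -312$
$\left(-14830 + j\right) + s{\left(81 \right)} = \left(-14830 - 312\right) + 81^{2} = -15142 + 6561 = -8581$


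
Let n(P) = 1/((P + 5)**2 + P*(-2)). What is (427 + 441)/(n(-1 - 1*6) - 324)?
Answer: -2232/833 ≈ -2.6795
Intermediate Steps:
n(P) = 1/((5 + P)**2 - 2*P)
(427 + 441)/(n(-1 - 1*6) - 324) = (427 + 441)/(1/(25 + (-1 - 1*6)**2 + 8*(-1 - 1*6)) - 324) = 868/(1/(25 + (-1 - 6)**2 + 8*(-1 - 6)) - 324) = 868/(1/(25 + (-7)**2 + 8*(-7)) - 324) = 868/(1/(25 + 49 - 56) - 324) = 868/(1/18 - 324) = 868/(-5831/18) = 868*(-18/5831) = -2232/833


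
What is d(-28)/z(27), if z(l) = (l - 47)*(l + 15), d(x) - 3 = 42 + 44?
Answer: -89/840 ≈ -0.10595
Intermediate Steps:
d(x) = 89 (d(x) = 3 + (42 + 44) = 3 + 86 = 89)
z(l) = (-47 + l)*(15 + l)
d(-28)/z(27) = 89/(-705 + 27² - 32*27) = 89/(-705 + 729 - 864) = 89/(-840) = 89*(-1/840) = -89/840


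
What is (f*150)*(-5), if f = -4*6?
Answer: 18000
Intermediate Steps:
f = -24
(f*150)*(-5) = -24*150*(-5) = -3600*(-5) = 18000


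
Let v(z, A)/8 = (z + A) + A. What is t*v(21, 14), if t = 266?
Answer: 104272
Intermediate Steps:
v(z, A) = 8*z + 16*A (v(z, A) = 8*((z + A) + A) = 8*((A + z) + A) = 8*(z + 2*A) = 8*z + 16*A)
t*v(21, 14) = 266*(8*21 + 16*14) = 266*(168 + 224) = 266*392 = 104272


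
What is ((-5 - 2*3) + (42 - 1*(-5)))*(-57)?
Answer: -2052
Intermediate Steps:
((-5 - 2*3) + (42 - 1*(-5)))*(-57) = ((-5 - 6) + (42 + 5))*(-57) = (-11 + 47)*(-57) = 36*(-57) = -2052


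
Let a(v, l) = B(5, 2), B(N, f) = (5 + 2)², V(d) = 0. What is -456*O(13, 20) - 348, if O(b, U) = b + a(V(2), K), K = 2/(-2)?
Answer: -28620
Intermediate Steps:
B(N, f) = 49 (B(N, f) = 7² = 49)
K = -1 (K = 2*(-½) = -1)
a(v, l) = 49
O(b, U) = 49 + b (O(b, U) = b + 49 = 49 + b)
-456*O(13, 20) - 348 = -456*(49 + 13) - 348 = -456*62 - 348 = -28272 - 348 = -28620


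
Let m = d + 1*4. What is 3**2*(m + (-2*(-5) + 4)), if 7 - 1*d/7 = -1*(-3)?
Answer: 414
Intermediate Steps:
d = 28 (d = 49 - (-7)*(-3) = 49 - 7*3 = 49 - 21 = 28)
m = 32 (m = 28 + 1*4 = 28 + 4 = 32)
3**2*(m + (-2*(-5) + 4)) = 3**2*(32 + (-2*(-5) + 4)) = 9*(32 + (10 + 4)) = 9*(32 + 14) = 9*46 = 414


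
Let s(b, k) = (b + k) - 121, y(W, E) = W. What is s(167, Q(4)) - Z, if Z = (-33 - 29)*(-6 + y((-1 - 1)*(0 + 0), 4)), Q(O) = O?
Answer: -322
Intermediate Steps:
s(b, k) = -121 + b + k
Z = 372 (Z = (-33 - 29)*(-6 + (-1 - 1)*(0 + 0)) = -62*(-6 - 2*0) = -62*(-6 + 0) = -62*(-6) = 372)
s(167, Q(4)) - Z = (-121 + 167 + 4) - 1*372 = 50 - 372 = -322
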